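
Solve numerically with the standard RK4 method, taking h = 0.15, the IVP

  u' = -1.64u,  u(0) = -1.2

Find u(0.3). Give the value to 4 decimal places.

RK4: k1 = f(s_n, u_n); k2 = f(s_n + h/2, u_n + (h/2)·k1); k3 = f(s_n + h/2, u_n + (h/2)·k2); k4 = f(s_n + h, u_n + h·k3); u_{n+1} = u_n + (h/6)·(k1 + 2k2 + 2k3 + k4).
s=0.000000, u=-1.200000:
  k1 = f(0.000000, -1.200000) = 1.968000
  k2 = f(0.075000, -1.052400) = 1.725936
  k3 = f(0.075000, -1.070555) = 1.755710
  k4 = f(0.150000, -0.936644) = 1.536095
  u ← -1.200000 + (0.15/6)·(k1 + 2k2 + 2k3 + k4) = -0.938315
s=0.150000, u=-0.938315:
  k1 = f(0.150000, -0.938315) = 1.538837
  k2 = f(0.225000, -0.822903) = 1.349560
  k3 = f(0.225000, -0.837098) = 1.372841
  k4 = f(0.300000, -0.732389) = 1.201118
  u ← -0.938315 + (0.15/6)·(k1 + 2k2 + 2k3 + k4) = -0.733696
u(0.3) ≈ -0.7337

-0.7337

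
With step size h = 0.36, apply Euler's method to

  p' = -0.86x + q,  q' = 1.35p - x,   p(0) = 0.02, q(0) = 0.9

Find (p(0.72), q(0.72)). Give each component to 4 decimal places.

Euler on (p,q): p_{n+1} = p_n + h·p', q_{n+1} = q_n + h·q'.
0.000000: (0.020000, 0.900000); f=(0.900000, 0.027000) → (0.344000, 0.909720)
0.360000: (0.344000, 0.909720); f=(0.600120, 0.104400) → (0.560043, 0.947304)
(p(0.72), q(0.72)) ≈ (0.5600, 0.9473)

0.5600, 0.9473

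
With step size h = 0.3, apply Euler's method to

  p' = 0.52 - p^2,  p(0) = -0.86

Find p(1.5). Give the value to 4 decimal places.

-1.9333

Euler: p_{n+1} = p_n + h·f(t_n, p_n).
t=0.000000, p=-0.860000: f=-0.219600 → p ← -0.860000 + 0.3·(-0.219600) = -0.925880
t=0.300000, p=-0.925880: f=-0.337254 → p ← -0.925880 + 0.3·(-0.337254) = -1.027056
t=0.600000, p=-1.027056: f=-0.534844 → p ← -1.027056 + 0.3·(-0.534844) = -1.187509
t=0.900000, p=-1.187509: f=-0.890179 → p ← -1.187509 + 0.3·(-0.890179) = -1.454563
t=1.200000, p=-1.454563: f=-1.595754 → p ← -1.454563 + 0.3·(-1.595754) = -1.933289
p(1.5) ≈ -1.9333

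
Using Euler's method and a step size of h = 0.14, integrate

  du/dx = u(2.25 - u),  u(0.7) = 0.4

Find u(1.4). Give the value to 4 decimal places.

Euler: u_{n+1} = u_n + h·f(x_n, u_n).
x=0.700000, u=0.400000: f=0.740000 → u ← 0.400000 + 0.14·0.740000 = 0.503600
x=0.840000, u=0.503600: f=0.879487 → u ← 0.503600 + 0.14·0.879487 = 0.626728
x=0.980000, u=0.626728: f=1.017350 → u ← 0.626728 + 0.14·1.017350 = 0.769157
x=1.120000, u=0.769157: f=1.139001 → u ← 0.769157 + 0.14·1.139001 = 0.928617
x=1.260000, u=0.928617: f=1.227059 → u ← 0.928617 + 0.14·1.227059 = 1.100406
u(1.4) ≈ 1.1004

1.1004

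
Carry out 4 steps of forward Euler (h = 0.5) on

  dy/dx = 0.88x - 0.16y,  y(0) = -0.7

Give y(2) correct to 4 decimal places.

Euler: y_{n+1} = y_n + h·f(x_n, y_n).
x=0.000000, y=-0.700000: f=0.112000 → y ← -0.700000 + 0.5·0.112000 = -0.644000
x=0.500000, y=-0.644000: f=0.543040 → y ← -0.644000 + 0.5·0.543040 = -0.372480
x=1.000000, y=-0.372480: f=0.939597 → y ← -0.372480 + 0.5·0.939597 = 0.097318
x=1.500000, y=0.097318: f=1.304429 → y ← 0.097318 + 0.5·1.304429 = 0.749533
y(2) ≈ 0.7495

0.7495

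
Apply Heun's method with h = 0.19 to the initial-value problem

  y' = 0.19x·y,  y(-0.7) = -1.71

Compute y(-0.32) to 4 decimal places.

Heun: k1 = f(x_n, y_n); k2 = f(x_n + h, y_n + h·k1); y_{n+1} = y_n + (h/2)·(k1 + k2).
x=-0.700000, y=-1.710000:
  k1 = f(-0.700000, -1.710000) = 0.227430
  k2 = f(-0.510000, -1.666788) = 0.161512
  y ← -1.710000 + (0.19/2)·(0.227430 + 0.161512) = -1.673051
x=-0.510000, y=-1.673051:
  k1 = f(-0.510000, -1.673051) = 0.162119
  k2 = f(-0.320000, -1.642248) = 0.099849
  y ← -1.673051 + (0.19/2)·(0.162119 + 0.099849) = -1.648164
y(-0.32) ≈ -1.6482

-1.6482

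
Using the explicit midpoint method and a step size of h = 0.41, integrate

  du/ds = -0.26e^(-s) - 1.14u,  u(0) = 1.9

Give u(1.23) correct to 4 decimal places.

Midpoint: k1 = f(s_n, u_n); k2 = f(s_n + h/2, u_n + (h/2)·k1); u_{n+1} = u_n + h·k2.
s=0.000000, u=1.900000:
  k1 = f(0.000000, 1.900000) = -2.426000
  k2 = f(0.205000, 1.402670) = -1.810852
  u ← 1.900000 + 0.41·(-1.810852) = 1.157551
s=0.410000, u=1.157551:
  k1 = f(0.410000, 1.157551) = -1.492157
  k2 = f(0.615000, 0.851658) = -1.111457
  u ← 1.157551 + 0.41·(-1.111457) = 0.701853
s=0.820000, u=0.701853:
  k1 = f(0.820000, 0.701853) = -0.914625
  k2 = f(1.025000, 0.514355) = -0.679652
  u ← 0.701853 + 0.41·(-0.679652) = 0.423196
u(1.23) ≈ 0.4232

0.4232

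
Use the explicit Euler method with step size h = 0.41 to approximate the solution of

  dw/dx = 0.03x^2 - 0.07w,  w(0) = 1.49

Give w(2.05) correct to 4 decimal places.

1.3490

Euler: w_{n+1} = w_n + h·f(x_n, w_n).
x=0.000000, w=1.490000: f=-0.104300 → w ← 1.490000 + 0.41·(-0.104300) = 1.447237
x=0.410000, w=1.447237: f=-0.096264 → w ← 1.447237 + 0.41·(-0.096264) = 1.407769
x=0.820000, w=1.407769: f=-0.078372 → w ← 1.407769 + 0.41·(-0.078372) = 1.375636
x=1.230000, w=1.375636: f=-0.050908 → w ← 1.375636 + 0.41·(-0.050908) = 1.354764
x=1.640000, w=1.354764: f=-0.014146 → w ← 1.354764 + 0.41·(-0.014146) = 1.348965
w(2.05) ≈ 1.3490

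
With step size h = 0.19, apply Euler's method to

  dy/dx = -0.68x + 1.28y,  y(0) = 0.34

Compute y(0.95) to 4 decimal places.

0.6969

Euler: y_{n+1} = y_n + h·f(x_n, y_n).
x=0.000000, y=0.340000: f=0.435200 → y ← 0.340000 + 0.19·0.435200 = 0.422688
x=0.190000, y=0.422688: f=0.411841 → y ← 0.422688 + 0.19·0.411841 = 0.500938
x=0.380000, y=0.500938: f=0.382800 → y ← 0.500938 + 0.19·0.382800 = 0.573670
x=0.570000, y=0.573670: f=0.346697 → y ← 0.573670 + 0.19·0.346697 = 0.639542
x=0.760000, y=0.639542: f=0.301814 → y ← 0.639542 + 0.19·0.301814 = 0.696887
y(0.95) ≈ 0.6969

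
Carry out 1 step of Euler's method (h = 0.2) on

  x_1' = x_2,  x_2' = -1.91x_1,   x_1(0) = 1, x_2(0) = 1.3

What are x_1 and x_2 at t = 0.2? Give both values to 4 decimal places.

Euler on (x_1,x_2): x_1_{n+1} = x_1_n + h·x_1', x_2_{n+1} = x_2_n + h·x_2'.
0.000000: (1.000000, 1.300000); f=(1.300000, -1.910000) → (1.260000, 0.918000)
(x_1(0.2), x_2(0.2)) ≈ (1.2600, 0.9180)

1.2600, 0.9180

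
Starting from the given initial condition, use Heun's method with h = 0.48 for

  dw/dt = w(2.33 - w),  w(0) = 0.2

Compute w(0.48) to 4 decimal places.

Heun: k1 = f(t_n, w_n); k2 = f(t_n + h, w_n + h·k1); w_{n+1} = w_n + (h/2)·(k1 + k2).
t=0.000000, w=0.200000:
  k1 = f(0.000000, 0.200000) = 0.426000
  k2 = f(0.480000, 0.404480) = 0.778834
  w ← 0.200000 + (0.48/2)·(0.426000 + 0.778834) = 0.489160
w(0.48) ≈ 0.4892

0.4892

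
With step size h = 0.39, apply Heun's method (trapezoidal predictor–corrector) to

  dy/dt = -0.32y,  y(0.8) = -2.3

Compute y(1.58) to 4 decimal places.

-1.7932

Heun: k1 = f(t_n, y_n); k2 = f(t_n + h, y_n + h·k1); y_{n+1} = y_n + (h/2)·(k1 + k2).
t=0.800000, y=-2.300000:
  k1 = f(0.800000, -2.300000) = 0.736000
  k2 = f(1.190000, -2.012960) = 0.644147
  y ← -2.300000 + (0.39/2)·(0.736000 + 0.644147) = -2.030871
t=1.190000, y=-2.030871:
  k1 = f(1.190000, -2.030871) = 0.649879
  k2 = f(1.580000, -1.777419) = 0.568774
  y ← -2.030871 + (0.39/2)·(0.649879 + 0.568774) = -1.793234
y(1.58) ≈ -1.7932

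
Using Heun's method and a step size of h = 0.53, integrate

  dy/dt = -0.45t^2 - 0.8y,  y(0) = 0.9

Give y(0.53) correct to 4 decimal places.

Heun: k1 = f(t_n, y_n); k2 = f(t_n + h, y_n + h·k1); y_{n+1} = y_n + (h/2)·(k1 + k2).
t=0.000000, y=0.900000:
  k1 = f(0.000000, 0.900000) = -0.720000
  k2 = f(0.530000, 0.518400) = -0.541125
  y ← 0.900000 + (0.53/2)·(-0.720000 + (-0.541125)) = 0.565802
y(0.53) ≈ 0.5658

0.5658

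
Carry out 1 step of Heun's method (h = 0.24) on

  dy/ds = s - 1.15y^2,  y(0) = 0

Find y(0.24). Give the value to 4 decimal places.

0.0288

Heun: k1 = f(s_n, y_n); k2 = f(s_n + h, y_n + h·k1); y_{n+1} = y_n + (h/2)·(k1 + k2).
s=0.000000, y=0.000000:
  k1 = f(0.000000, 0.000000) = 0.000000
  k2 = f(0.240000, 0.000000) = 0.240000
  y ← 0.000000 + (0.24/2)·(0.000000 + 0.240000) = 0.028800
y(0.24) ≈ 0.0288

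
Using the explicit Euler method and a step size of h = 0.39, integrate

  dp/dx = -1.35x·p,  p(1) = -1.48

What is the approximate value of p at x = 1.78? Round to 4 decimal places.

-0.1879

Euler: p_{n+1} = p_n + h·f(x_n, p_n).
x=1.000000, p=-1.480000: f=1.998000 → p ← -1.480000 + 0.39·1.998000 = -0.700780
x=1.390000, p=-0.700780: f=1.315014 → p ← -0.700780 + 0.39·1.315014 = -0.187925
p(1.78) ≈ -0.1879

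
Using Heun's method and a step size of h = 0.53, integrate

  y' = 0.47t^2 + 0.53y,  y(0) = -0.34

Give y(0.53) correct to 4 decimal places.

Heun: k1 = f(t_n, y_n); k2 = f(t_n + h, y_n + h·k1); y_{n+1} = y_n + (h/2)·(k1 + k2).
t=0.000000, y=-0.340000:
  k1 = f(0.000000, -0.340000) = -0.180200
  k2 = f(0.530000, -0.435506) = -0.098795
  y ← -0.340000 + (0.53/2)·(-0.180200 + (-0.098795)) = -0.413934
y(0.53) ≈ -0.4139

-0.4139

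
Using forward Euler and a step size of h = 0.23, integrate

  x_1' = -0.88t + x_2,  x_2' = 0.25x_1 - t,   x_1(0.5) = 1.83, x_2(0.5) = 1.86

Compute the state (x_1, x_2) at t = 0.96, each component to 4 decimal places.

2.4344, 1.8063

Euler on (x_1,x_2): x_1_{n+1} = x_1_n + h·x_1', x_2_{n+1} = x_2_n + h·x_2'.
0.500000: (1.830000, 1.860000); f=(1.420000, -0.042500) → (2.156600, 1.850225)
0.730000: (2.156600, 1.850225); f=(1.207825, -0.190850) → (2.434400, 1.806329)
(x_1(0.96), x_2(0.96)) ≈ (2.4344, 1.8063)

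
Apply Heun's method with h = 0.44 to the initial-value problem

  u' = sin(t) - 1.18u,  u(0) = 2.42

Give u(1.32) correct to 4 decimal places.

1.0268

Heun: k1 = f(t_n, u_n); k2 = f(t_n + h, u_n + h·k1); u_{n+1} = u_n + (h/2)·(k1 + k2).
t=0.000000, u=2.420000:
  k1 = f(0.000000, 2.420000) = -2.855600
  k2 = f(0.440000, 1.163536) = -0.947033
  u ← 2.420000 + (0.44/2)·(-2.855600 + (-0.947033)) = 1.583421
t=0.440000, u=1.583421:
  k1 = f(0.440000, 1.583421) = -1.442497
  k2 = f(0.880000, 0.948722) = -0.348753
  u ← 1.583421 + (0.44/2)·(-1.442497 + (-0.348753)) = 1.189346
t=0.880000, u=1.189346:
  k1 = f(0.880000, 1.189346) = -0.632689
  k2 = f(1.320000, 0.910963) = -0.106221
  u ← 1.189346 + (0.44/2)·(-0.632689 + (-0.106221)) = 1.026786
u(1.32) ≈ 1.0268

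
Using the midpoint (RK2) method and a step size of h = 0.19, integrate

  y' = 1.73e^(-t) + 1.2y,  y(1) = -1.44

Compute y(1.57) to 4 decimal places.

-2.4320

Midpoint: k1 = f(t_n, y_n); k2 = f(t_n + h/2, y_n + (h/2)·k1); y_{n+1} = y_n + h·k2.
t=1.000000, y=-1.440000:
  k1 = f(1.000000, -1.440000) = -1.091569
  k2 = f(1.095000, -1.543699) = -1.273685
  y ← -1.440000 + 0.19·(-1.273685) = -1.682000
t=1.190000, y=-1.682000:
  k1 = f(1.190000, -1.682000) = -1.492097
  k2 = f(1.285000, -1.823749) = -1.709894
  y ← -1.682000 + 0.19·(-1.709894) = -2.006880
t=1.380000, y=-2.006880:
  k1 = f(1.380000, -2.006880) = -1.973025
  k2 = f(1.475000, -2.194317) = -2.237394
  y ← -2.006880 + 0.19·(-2.237394) = -2.431985
y(1.57) ≈ -2.4320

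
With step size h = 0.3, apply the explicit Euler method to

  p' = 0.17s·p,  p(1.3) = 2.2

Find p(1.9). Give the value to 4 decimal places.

2.5373

Euler: p_{n+1} = p_n + h·f(s_n, p_n).
s=1.300000, p=2.200000: f=0.486200 → p ← 2.200000 + 0.3·0.486200 = 2.345860
s=1.600000, p=2.345860: f=0.638074 → p ← 2.345860 + 0.3·0.638074 = 2.537282
p(1.9) ≈ 2.5373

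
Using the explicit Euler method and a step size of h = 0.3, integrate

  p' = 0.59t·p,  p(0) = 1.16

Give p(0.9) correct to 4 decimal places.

Euler: p_{n+1} = p_n + h·f(t_n, p_n).
t=0.000000, p=1.160000: f=0.000000 → p ← 1.160000 + 0.3·0.000000 = 1.160000
t=0.300000, p=1.160000: f=0.205320 → p ← 1.160000 + 0.3·0.205320 = 1.221596
t=0.600000, p=1.221596: f=0.432445 → p ← 1.221596 + 0.3·0.432445 = 1.351329
p(0.9) ≈ 1.3513

1.3513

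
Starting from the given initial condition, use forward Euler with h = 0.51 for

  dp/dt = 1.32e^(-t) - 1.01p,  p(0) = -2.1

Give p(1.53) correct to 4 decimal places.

Euler: p_{n+1} = p_n + h·f(t_n, p_n).
t=0.000000, p=-2.100000: f=3.441000 → p ← -2.100000 + 0.51·3.441000 = -0.345090
t=0.510000, p=-0.345090: f=1.141195 → p ← -0.345090 + 0.51·1.141195 = 0.236919
t=1.020000, p=0.236919: f=0.236697 → p ← 0.236919 + 0.51·0.236697 = 0.357635
p(1.53) ≈ 0.3576

0.3576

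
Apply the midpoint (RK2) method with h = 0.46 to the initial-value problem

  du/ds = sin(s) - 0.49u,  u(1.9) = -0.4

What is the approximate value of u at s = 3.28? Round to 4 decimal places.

0.2027

Midpoint: k1 = f(s_n, u_n); k2 = f(s_n + h/2, u_n + (h/2)·k1); u_{n+1} = u_n + h·k2.
s=1.900000, u=-0.400000:
  k1 = f(1.900000, -0.400000) = 1.142300
  k2 = f(2.130000, -0.137271) = 0.914941
  u ← -0.400000 + 0.46·0.914941 = 0.020873
s=2.360000, u=0.020873:
  k1 = f(2.360000, 0.020873) = 0.694183
  k2 = f(2.590000, 0.180535) = 0.435582
  u ← 0.020873 + 0.46·0.435582 = 0.221241
s=2.820000, u=0.221241:
  k1 = f(2.820000, 0.221241) = 0.207670
  k2 = f(3.050000, 0.269005) = -0.040348
  u ← 0.221241 + 0.46·(-0.040348) = 0.202681
u(3.28) ≈ 0.2027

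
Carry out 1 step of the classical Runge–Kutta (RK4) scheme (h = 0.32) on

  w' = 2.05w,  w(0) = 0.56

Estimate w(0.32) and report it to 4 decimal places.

1.0785

RK4: k1 = f(t_n, w_n); k2 = f(t_n + h/2, w_n + (h/2)·k1); k3 = f(t_n + h/2, w_n + (h/2)·k2); k4 = f(t_n + h, w_n + h·k3); w_{n+1} = w_n + (h/6)·(k1 + 2k2 + 2k3 + k4).
t=0.000000, w=0.560000:
  k1 = f(0.000000, 0.560000) = 1.148000
  k2 = f(0.160000, 0.743680) = 1.524544
  k3 = f(0.160000, 0.803927) = 1.648050
  k4 = f(0.320000, 1.087376) = 2.229121
  w ← 0.560000 + (0.32/6)·(k1 + 2k2 + 2k3 + k4) = 1.078523
w(0.32) ≈ 1.0785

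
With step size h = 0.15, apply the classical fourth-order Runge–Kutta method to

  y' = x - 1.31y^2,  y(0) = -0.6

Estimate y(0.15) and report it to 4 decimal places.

RK4: k1 = f(x_n, y_n); k2 = f(x_n + h/2, y_n + (h/2)·k1); k3 = f(x_n + h/2, y_n + (h/2)·k2); k4 = f(x_n + h, y_n + h·k3); y_{n+1} = y_n + (h/6)·(k1 + 2k2 + 2k3 + k4).
x=0.000000, y=-0.600000:
  k1 = f(0.000000, -0.600000) = -0.471600
  k2 = f(0.075000, -0.635370) = -0.453840
  k3 = f(0.075000, -0.634038) = -0.451626
  k4 = f(0.150000, -0.667744) = -0.434105
  y ← -0.600000 + (0.15/6)·(k1 + 2k2 + 2k3 + k4) = -0.667916
y(0.15) ≈ -0.6679

-0.6679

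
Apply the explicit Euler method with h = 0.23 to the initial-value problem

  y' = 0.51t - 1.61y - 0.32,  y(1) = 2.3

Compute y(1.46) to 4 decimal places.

Euler: y_{n+1} = y_n + h·f(t_n, y_n).
t=1.000000, y=2.300000: f=-3.513000 → y ← 2.300000 + 0.23·(-3.513000) = 1.492010
t=1.230000, y=1.492010: f=-2.094836 → y ← 1.492010 + 0.23·(-2.094836) = 1.010198
y(1.46) ≈ 1.0102

1.0102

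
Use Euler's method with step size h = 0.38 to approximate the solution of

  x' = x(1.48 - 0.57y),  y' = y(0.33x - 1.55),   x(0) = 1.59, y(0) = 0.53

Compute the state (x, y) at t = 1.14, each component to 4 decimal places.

Euler on (x,y): x_{n+1} = x_n + h·x', y_{n+1} = y_n + h·y'.
0.000000: (1.590000, 0.530000); f=(1.872861, -0.543409) → (2.301687, 0.323505)
0.380000: (2.301687, 0.323505); f=(2.982071, -0.255712) → (3.434874, 0.226334)
0.760000: (3.434874, 0.226334); f=(4.640480, -0.094266) → (5.198257, 0.190513)
(x(1.14), y(1.14)) ≈ (5.1983, 0.1905)

5.1983, 0.1905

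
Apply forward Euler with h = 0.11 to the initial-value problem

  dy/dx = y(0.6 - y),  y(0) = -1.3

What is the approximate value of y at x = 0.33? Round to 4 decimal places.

-2.4927

Euler: y_{n+1} = y_n + h·f(x_n, y_n).
x=0.000000, y=-1.300000: f=-2.470000 → y ← -1.300000 + 0.11·(-2.470000) = -1.571700
x=0.110000, y=-1.571700: f=-3.413261 → y ← -1.571700 + 0.11·(-3.413261) = -1.947159
x=0.220000, y=-1.947159: f=-4.959722 → y ← -1.947159 + 0.11·(-4.959722) = -2.492728
y(0.33) ≈ -2.4927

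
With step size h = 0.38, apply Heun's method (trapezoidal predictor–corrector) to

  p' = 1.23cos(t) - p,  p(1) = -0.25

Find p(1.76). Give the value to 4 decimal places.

-0.0514

Heun: k1 = f(t_n, p_n); k2 = f(t_n + h, p_n + h·k1); p_{n+1} = p_n + (h/2)·(k1 + k2).
t=1.000000, p=-0.250000:
  k1 = f(1.000000, -0.250000) = 0.914572
  k2 = f(1.380000, 0.097537) = 0.135721
  p ← -0.250000 + (0.38/2)·(0.914572 + 0.135721) = -0.050444
t=1.380000, p=-0.050444:
  k1 = f(1.380000, -0.050444) = 0.283703
  k2 = f(1.760000, 0.057363) = -0.288697
  p ← -0.050444 + (0.38/2)·(0.283703 + (-0.288697)) = -0.051393
p(1.76) ≈ -0.0514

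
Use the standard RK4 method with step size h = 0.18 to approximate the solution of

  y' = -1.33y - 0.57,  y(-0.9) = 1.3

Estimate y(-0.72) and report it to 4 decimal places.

RK4: k1 = f(x_n, y_n); k2 = f(x_n + h/2, y_n + (h/2)·k1); k3 = f(x_n + h/2, y_n + (h/2)·k2); k4 = f(x_n + h, y_n + h·k3); y_{n+1} = y_n + (h/6)·(k1 + 2k2 + 2k3 + k4).
x=-0.900000, y=1.300000:
  k1 = f(-0.900000, 1.300000) = -2.299000
  k2 = f(-0.810000, 1.093090) = -2.023810
  k3 = f(-0.810000, 1.117857) = -2.056750
  k4 = f(-0.720000, 0.929785) = -1.806614
  y ← 1.300000 + (0.18/6)·(k1 + 2k2 + 2k3 + k4) = 0.931998
y(-0.72) ≈ 0.9320

0.9320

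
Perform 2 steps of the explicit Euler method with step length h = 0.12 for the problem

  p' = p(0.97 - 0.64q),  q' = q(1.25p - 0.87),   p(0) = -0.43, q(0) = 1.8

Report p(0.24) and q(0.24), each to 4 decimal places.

Euler on (p,q): p_{n+1} = p_n + h·p', q_{n+1} = q_n + h·q'.
0.000000: (-0.430000, 1.800000); f=(0.078260, -2.533500) → (-0.420609, 1.495980)
0.120000: (-0.420609, 1.495980); f=(-0.005288, -2.088031) → (-0.421243, 1.245416)
(p(0.24), q(0.24)) ≈ (-0.4212, 1.2454)

-0.4212, 1.2454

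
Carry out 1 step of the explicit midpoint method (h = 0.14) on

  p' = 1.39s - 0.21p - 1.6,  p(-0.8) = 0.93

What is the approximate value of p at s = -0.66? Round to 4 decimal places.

Midpoint: k1 = f(s_n, p_n); k2 = f(s_n + h/2, p_n + (h/2)·k1); p_{n+1} = p_n + h·k2.
s=-0.800000, p=0.930000:
  k1 = f(-0.800000, 0.930000) = -2.907300
  k2 = f(-0.730000, 0.726489) = -2.767263
  p ← 0.930000 + 0.14·(-2.767263) = 0.542583
p(-0.66) ≈ 0.5426

0.5426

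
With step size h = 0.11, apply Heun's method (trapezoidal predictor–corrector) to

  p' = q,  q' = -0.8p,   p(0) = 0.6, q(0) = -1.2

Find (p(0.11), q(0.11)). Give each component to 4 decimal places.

0.4651, -1.2470

Heun on (p,q): k1 = f(t_n, state_n); k2 = f(t_n + h, state_n + h·k1); state_{n+1} = state_n + (h/2)·(k1 + k2).
0.000000: (0.600000, -1.200000)
  k1 = (-1.200000, -0.480000)
  predictor → (0.468000, -1.252800)
  k2 = (-1.252800, -0.374400)
  → (0.465096, -1.246992)
(p(0.11), q(0.11)) ≈ (0.4651, -1.2470)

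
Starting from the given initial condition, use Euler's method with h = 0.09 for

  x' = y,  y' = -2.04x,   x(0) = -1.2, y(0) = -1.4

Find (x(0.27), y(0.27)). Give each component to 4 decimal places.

Euler on (x,y): x_{n+1} = x_n + h·x', y_{n+1} = y_n + h·y'.
0.000000: (-1.200000, -1.400000); f=(-1.400000, 2.448000) → (-1.326000, -1.179680)
0.090000: (-1.326000, -1.179680); f=(-1.179680, 2.705040) → (-1.432171, -0.936226)
0.180000: (-1.432171, -0.936226); f=(-0.936226, 2.921629) → (-1.516432, -0.673280)
(x(0.27), y(0.27)) ≈ (-1.5164, -0.6733)

-1.5164, -0.6733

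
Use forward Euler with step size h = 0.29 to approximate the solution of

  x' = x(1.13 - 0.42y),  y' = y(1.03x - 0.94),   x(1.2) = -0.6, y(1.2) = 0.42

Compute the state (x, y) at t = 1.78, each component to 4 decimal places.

-0.9954, 0.1148

Euler on (x,y): x_{n+1} = x_n + h·x', y_{n+1} = y_n + h·y'.
1.200000: (-0.600000, 0.420000); f=(-0.572160, -0.654360) → (-0.765926, 0.230236)
1.490000: (-0.765926, 0.230236); f=(-0.791433, -0.398055) → (-0.995442, 0.114800)
(x(1.78), y(1.78)) ≈ (-0.9954, 0.1148)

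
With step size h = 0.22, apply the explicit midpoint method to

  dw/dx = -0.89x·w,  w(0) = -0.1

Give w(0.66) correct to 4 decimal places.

-0.0822

Midpoint: k1 = f(x_n, w_n); k2 = f(x_n + h/2, w_n + (h/2)·k1); w_{n+1} = w_n + h·k2.
x=0.000000, w=-0.100000:
  k1 = f(0.000000, -0.100000) = 0.000000
  k2 = f(0.110000, -0.100000) = 0.009790
  w ← -0.100000 + 0.22·0.009790 = -0.097846
x=0.220000, w=-0.097846:
  k1 = f(0.220000, -0.097846) = 0.019158
  k2 = f(0.330000, -0.095739) = 0.028118
  w ← -0.097846 + 0.22·0.028118 = -0.091660
x=0.440000, w=-0.091660:
  k1 = f(0.440000, -0.091660) = 0.035894
  k2 = f(0.550000, -0.087712) = 0.042935
  w ← -0.091660 + 0.22·0.042935 = -0.082214
w(0.66) ≈ -0.0822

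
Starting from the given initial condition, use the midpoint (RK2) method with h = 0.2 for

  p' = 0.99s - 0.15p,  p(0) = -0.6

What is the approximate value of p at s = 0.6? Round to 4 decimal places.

-0.3748

Midpoint: k1 = f(s_n, p_n); k2 = f(s_n + h/2, p_n + (h/2)·k1); p_{n+1} = p_n + h·k2.
s=0.000000, p=-0.600000:
  k1 = f(0.000000, -0.600000) = 0.090000
  k2 = f(0.100000, -0.591000) = 0.187650
  p ← -0.600000 + 0.2·0.187650 = -0.562470
s=0.200000, p=-0.562470:
  k1 = f(0.200000, -0.562470) = 0.282371
  k2 = f(0.300000, -0.534233) = 0.377135
  p ← -0.562470 + 0.2·0.377135 = -0.487043
s=0.400000, p=-0.487043:
  k1 = f(0.400000, -0.487043) = 0.469056
  k2 = f(0.500000, -0.440137) = 0.561021
  p ← -0.487043 + 0.2·0.561021 = -0.374839
p(0.6) ≈ -0.3748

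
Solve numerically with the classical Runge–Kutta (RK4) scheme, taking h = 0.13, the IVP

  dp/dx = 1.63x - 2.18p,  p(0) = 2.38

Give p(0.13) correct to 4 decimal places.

RK4: k1 = f(x_n, p_n); k2 = f(x_n + h/2, p_n + (h/2)·k1); k3 = f(x_n + h/2, p_n + (h/2)·k2); k4 = f(x_n + h, p_n + h·k3); p_{n+1} = p_n + (h/6)·(k1 + 2k2 + 2k3 + k4).
x=0.000000, p=2.380000:
  k1 = f(0.000000, 2.380000) = -5.188400
  k2 = f(0.065000, 2.042754) = -4.347254
  k3 = f(0.065000, 2.097429) = -4.466444
  k4 = f(0.130000, 1.799362) = -3.710710
  p ← 2.380000 + (0.13/6)·(k1 + 2k2 + 2k3 + k4) = 1.805259
p(0.13) ≈ 1.8053

1.8053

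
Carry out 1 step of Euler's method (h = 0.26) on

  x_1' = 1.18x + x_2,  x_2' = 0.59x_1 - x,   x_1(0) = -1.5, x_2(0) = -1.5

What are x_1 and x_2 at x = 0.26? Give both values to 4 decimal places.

-1.8900, -1.7301

Euler on (x_1,x_2): x_1_{n+1} = x_1_n + h·x_1', x_2_{n+1} = x_2_n + h·x_2'.
0.000000: (-1.500000, -1.500000); f=(-1.500000, -0.885000) → (-1.890000, -1.730100)
(x_1(0.26), x_2(0.26)) ≈ (-1.8900, -1.7301)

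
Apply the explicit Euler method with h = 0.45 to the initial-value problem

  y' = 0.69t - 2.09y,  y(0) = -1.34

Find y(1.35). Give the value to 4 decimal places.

0.2875

Euler: y_{n+1} = y_n + h·f(t_n, y_n).
t=0.000000, y=-1.340000: f=2.800600 → y ← -1.340000 + 0.45·2.800600 = -0.079730
t=0.450000, y=-0.079730: f=0.477136 → y ← -0.079730 + 0.45·0.477136 = 0.134981
t=0.900000, y=0.134981: f=0.338890 → y ← 0.134981 + 0.45·0.338890 = 0.287481
y(1.35) ≈ 0.2875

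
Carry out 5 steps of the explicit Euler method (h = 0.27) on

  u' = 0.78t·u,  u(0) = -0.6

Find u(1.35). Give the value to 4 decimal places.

Euler: u_{n+1} = u_n + h·f(t_n, u_n).
t=0.000000, u=-0.600000: f=0.000000 → u ← -0.600000 + 0.27·0.000000 = -0.600000
t=0.270000, u=-0.600000: f=-0.126360 → u ← -0.600000 + 0.27·(-0.126360) = -0.634117
t=0.540000, u=-0.634117: f=-0.267090 → u ← -0.634117 + 0.27·(-0.267090) = -0.706232
t=0.810000, u=-0.706232: f=-0.446197 → u ← -0.706232 + 0.27·(-0.446197) = -0.826705
t=1.080000, u=-0.826705: f=-0.696416 → u ← -0.826705 + 0.27·(-0.696416) = -1.014737
u(1.35) ≈ -1.0147

-1.0147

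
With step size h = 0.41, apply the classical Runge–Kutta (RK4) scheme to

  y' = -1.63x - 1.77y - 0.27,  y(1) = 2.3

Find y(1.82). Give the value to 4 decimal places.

-0.6358

RK4: k1 = f(x_n, y_n); k2 = f(x_n + h/2, y_n + (h/2)·k1); k3 = f(x_n + h/2, y_n + (h/2)·k2); k4 = f(x_n + h, y_n + h·k3); y_{n+1} = y_n + (h/6)·(k1 + 2k2 + 2k3 + k4).
x=1.000000, y=2.300000:
  k1 = f(1.000000, 2.300000) = -5.971000
  k2 = f(1.205000, 1.075945) = -4.138573
  k3 = f(1.205000, 1.451593) = -4.803469
  k4 = f(1.410000, 0.330578) = -3.153423
  y ← 2.300000 + (0.41/6)·(k1 + 2k2 + 2k3 + k4) = 0.454419
x=1.410000, y=0.454419:
  k1 = f(1.410000, 0.454419) = -3.372621
  k2 = f(1.615000, -0.236969) = -2.483016
  k3 = f(1.615000, -0.054599) = -2.805809
  k4 = f(1.820000, -0.695963) = -2.004746
  y ← 0.454419 + (0.41/6)·(k1 + 2k2 + 2k3 + k4) = -0.635841
y(1.82) ≈ -0.6358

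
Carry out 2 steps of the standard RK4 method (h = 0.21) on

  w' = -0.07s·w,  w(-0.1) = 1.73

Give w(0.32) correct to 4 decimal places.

1.7244

RK4: k1 = f(s_n, w_n); k2 = f(s_n + h/2, w_n + (h/2)·k1); k3 = f(s_n + h/2, w_n + (h/2)·k2); k4 = f(s_n + h, w_n + h·k3); w_{n+1} = w_n + (h/6)·(k1 + 2k2 + 2k3 + k4).
s=-0.100000, w=1.730000:
  k1 = f(-0.100000, 1.730000) = 0.012110
  k2 = f(0.005000, 1.731272) = -0.000606
  k3 = f(0.005000, 1.729936) = -0.000605
  k4 = f(0.110000, 1.729873) = -0.013320
  w ← 1.730000 + (0.21/6)·(k1 + 2k2 + 2k3 + k4) = 1.729873
s=0.110000, w=1.729873:
  k1 = f(0.110000, 1.729873) = -0.013320
  k2 = f(0.215000, 1.728474) = -0.026014
  k3 = f(0.215000, 1.727141) = -0.025993
  k4 = f(0.320000, 1.724414) = -0.038627
  w ← 1.729873 + (0.21/6)·(k1 + 2k2 + 2k3 + k4) = 1.724414
w(0.32) ≈ 1.7244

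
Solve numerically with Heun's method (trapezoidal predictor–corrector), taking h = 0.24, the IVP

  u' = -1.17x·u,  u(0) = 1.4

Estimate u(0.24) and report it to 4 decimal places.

Heun: k1 = f(x_n, u_n); k2 = f(x_n + h, u_n + h·k1); u_{n+1} = u_n + (h/2)·(k1 + k2).
x=0.000000, u=1.400000:
  k1 = f(0.000000, 1.400000) = 0.000000
  k2 = f(0.240000, 1.400000) = -0.393120
  u ← 1.400000 + (0.24/2)·(0.000000 + (-0.393120)) = 1.352826
u(0.24) ≈ 1.3528

1.3528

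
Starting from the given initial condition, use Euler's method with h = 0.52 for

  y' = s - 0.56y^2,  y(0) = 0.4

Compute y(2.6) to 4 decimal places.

1.9301

Euler: y_{n+1} = y_n + h·f(s_n, y_n).
s=0.000000, y=0.400000: f=-0.089600 → y ← 0.400000 + 0.52·(-0.089600) = 0.353408
s=0.520000, y=0.353408: f=0.450058 → y ← 0.353408 + 0.52·0.450058 = 0.587438
s=1.040000, y=0.587438: f=0.846753 → y ← 0.587438 + 0.52·0.846753 = 1.027750
s=1.560000, y=1.027750: f=0.968489 → y ← 1.027750 + 0.52·0.968489 = 1.531364
s=2.080000, y=1.531364: f=0.766758 → y ← 1.531364 + 0.52·0.766758 = 1.930078
y(2.6) ≈ 1.9301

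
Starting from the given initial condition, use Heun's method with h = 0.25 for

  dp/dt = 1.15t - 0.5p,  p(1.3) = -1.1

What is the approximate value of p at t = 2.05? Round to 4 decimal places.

0.4659

Heun: k1 = f(t_n, p_n); k2 = f(t_n + h, p_n + h·k1); p_{n+1} = p_n + (h/2)·(k1 + k2).
t=1.300000, p=-1.100000:
  k1 = f(1.300000, -1.100000) = 2.045000
  k2 = f(1.550000, -0.588750) = 2.076875
  p ← -1.100000 + (0.25/2)·(2.045000 + 2.076875) = -0.584766
t=1.550000, p=-0.584766:
  k1 = f(1.550000, -0.584766) = 2.074883
  k2 = f(1.800000, -0.066045) = 2.103022
  p ← -0.584766 + (0.25/2)·(2.074883 + 2.103022) = -0.062527
t=1.800000, p=-0.062527:
  k1 = f(1.800000, -0.062527) = 2.101264
  k2 = f(2.050000, 0.462788) = 2.126106
  p ← -0.062527 + (0.25/2)·(2.101264 + 2.126106) = 0.465894
p(2.05) ≈ 0.4659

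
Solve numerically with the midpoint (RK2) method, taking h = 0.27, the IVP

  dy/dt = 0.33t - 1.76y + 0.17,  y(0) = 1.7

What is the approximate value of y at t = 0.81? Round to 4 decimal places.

Midpoint: k1 = f(t_n, y_n); k2 = f(t_n + h/2, y_n + (h/2)·k1); y_{n+1} = y_n + h·k2.
t=0.000000, y=1.700000:
  k1 = f(0.000000, 1.700000) = -2.822000
  k2 = f(0.135000, 1.319030) = -2.106943
  y ← 1.700000 + 0.27·(-2.106943) = 1.131125
t=0.270000, y=1.131125:
  k1 = f(0.270000, 1.131125) = -1.731681
  k2 = f(0.405000, 0.897349) = -1.275683
  y ← 1.131125 + 0.27·(-1.275683) = 0.786691
t=0.540000, y=0.786691:
  k1 = f(0.540000, 0.786691) = -1.036376
  k2 = f(0.675000, 0.646780) = -0.745583
  y ← 0.786691 + 0.27·(-0.745583) = 0.585383
y(0.81) ≈ 0.5854

0.5854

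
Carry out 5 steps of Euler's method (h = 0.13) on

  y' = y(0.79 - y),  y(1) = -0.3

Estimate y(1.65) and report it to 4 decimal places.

Euler: y_{n+1} = y_n + h·f(s_n, y_n).
s=1.000000, y=-0.300000: f=-0.327000 → y ← -0.300000 + 0.13·(-0.327000) = -0.342510
s=1.130000, y=-0.342510: f=-0.387896 → y ← -0.342510 + 0.13·(-0.387896) = -0.392936
s=1.260000, y=-0.392936: f=-0.464819 → y ← -0.392936 + 0.13·(-0.464819) = -0.453363
s=1.390000, y=-0.453363: f=-0.563695 → y ← -0.453363 + 0.13·(-0.563695) = -0.526643
s=1.520000, y=-0.526643: f=-0.693401 → y ← -0.526643 + 0.13·(-0.693401) = -0.616785
y(1.65) ≈ -0.6168

-0.6168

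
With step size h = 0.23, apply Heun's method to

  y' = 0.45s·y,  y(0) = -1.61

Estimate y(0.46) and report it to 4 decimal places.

-1.6883

Heun: k1 = f(s_n, y_n); k2 = f(s_n + h, y_n + h·k1); y_{n+1} = y_n + (h/2)·(k1 + k2).
s=0.000000, y=-1.610000:
  k1 = f(0.000000, -1.610000) = 0.000000
  k2 = f(0.230000, -1.610000) = -0.166635
  y ← -1.610000 + (0.23/2)·(0.000000 + (-0.166635)) = -1.629163
s=0.230000, y=-1.629163:
  k1 = f(0.230000, -1.629163) = -0.168618
  k2 = f(0.460000, -1.667945) = -0.345265
  y ← -1.629163 + (0.23/2)·(-0.168618 + (-0.345265)) = -1.688260
y(0.46) ≈ -1.6883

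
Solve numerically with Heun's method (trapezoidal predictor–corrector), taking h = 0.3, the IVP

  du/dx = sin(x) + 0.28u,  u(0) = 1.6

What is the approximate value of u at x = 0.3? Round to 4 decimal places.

Heun: k1 = f(x_n, u_n); k2 = f(x_n + h, u_n + h·k1); u_{n+1} = u_n + (h/2)·(k1 + k2).
x=0.000000, u=1.600000:
  k1 = f(0.000000, 1.600000) = 0.448000
  k2 = f(0.300000, 1.734400) = 0.781152
  u ← 1.600000 + (0.3/2)·(0.448000 + 0.781152) = 1.784373
u(0.3) ≈ 1.7844

1.7844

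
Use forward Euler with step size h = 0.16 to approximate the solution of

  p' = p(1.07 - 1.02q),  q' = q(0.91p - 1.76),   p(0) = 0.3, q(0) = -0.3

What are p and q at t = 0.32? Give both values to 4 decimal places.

Euler on (p,q): p_{n+1} = p_n + h·p', q_{n+1} = q_n + h·q'.
0.000000: (0.300000, -0.300000); f=(0.412800, 0.446100) → (0.366048, -0.228624)
0.160000: (0.366048, -0.228624); f=(0.477032, 0.326223) → (0.442373, -0.176428)
(p(0.32), q(0.32)) ≈ (0.4424, -0.1764)

0.4424, -0.1764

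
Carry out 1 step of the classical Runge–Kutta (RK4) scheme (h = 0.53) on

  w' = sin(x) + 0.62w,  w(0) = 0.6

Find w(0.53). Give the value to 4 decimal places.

0.9870

RK4: k1 = f(x_n, w_n); k2 = f(x_n + h/2, w_n + (h/2)·k1); k3 = f(x_n + h/2, w_n + (h/2)·k2); k4 = f(x_n + h, w_n + h·k3); w_{n+1} = w_n + (h/6)·(k1 + 2k2 + 2k3 + k4).
x=0.000000, w=0.600000:
  k1 = f(0.000000, 0.600000) = 0.372000
  k2 = f(0.265000, 0.698580) = 0.695029
  k3 = f(0.265000, 0.784183) = 0.748103
  k4 = f(0.530000, 0.996494) = 1.123360
  w ← 0.600000 + (0.53/6)·(k1 + 2k2 + 2k3 + k4) = 0.987043
w(0.53) ≈ 0.9870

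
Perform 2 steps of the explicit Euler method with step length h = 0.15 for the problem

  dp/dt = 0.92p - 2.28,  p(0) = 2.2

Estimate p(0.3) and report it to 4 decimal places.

Euler: p_{n+1} = p_n + h·f(t_n, p_n).
t=0.000000, p=2.200000: f=-0.256000 → p ← 2.200000 + 0.15·(-0.256000) = 2.161600
t=0.150000, p=2.161600: f=-0.291328 → p ← 2.161600 + 0.15·(-0.291328) = 2.117901
p(0.3) ≈ 2.1179

2.1179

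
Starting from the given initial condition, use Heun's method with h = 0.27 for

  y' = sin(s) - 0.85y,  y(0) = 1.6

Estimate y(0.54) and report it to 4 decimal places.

1.1418

Heun: k1 = f(s_n, y_n); k2 = f(s_n + h, y_n + h·k1); y_{n+1} = y_n + (h/2)·(k1 + k2).
s=0.000000, y=1.600000:
  k1 = f(0.000000, 1.600000) = -1.360000
  k2 = f(0.270000, 1.232800) = -0.781149
  y ← 1.600000 + (0.27/2)·(-1.360000 + (-0.781149)) = 1.310945
s=0.270000, y=1.310945:
  k1 = f(0.270000, 1.310945) = -0.847572
  k2 = f(0.540000, 1.082101) = -0.405649
  y ← 1.310945 + (0.27/2)·(-0.847572 + (-0.405649)) = 1.141760
y(0.54) ≈ 1.1418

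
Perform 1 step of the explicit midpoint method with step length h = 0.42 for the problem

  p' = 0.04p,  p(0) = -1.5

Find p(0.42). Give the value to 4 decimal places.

Midpoint: k1 = f(t_n, p_n); k2 = f(t_n + h/2, p_n + (h/2)·k1); p_{n+1} = p_n + h·k2.
t=0.000000, p=-1.500000:
  k1 = f(0.000000, -1.500000) = -0.060000
  k2 = f(0.210000, -1.512600) = -0.060504
  p ← -1.500000 + 0.42·(-0.060504) = -1.525412
p(0.42) ≈ -1.5254

-1.5254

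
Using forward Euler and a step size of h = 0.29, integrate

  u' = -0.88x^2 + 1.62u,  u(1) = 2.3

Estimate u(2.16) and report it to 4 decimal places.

7.1774

Euler: u_{n+1} = u_n + h·f(x_n, u_n).
x=1.000000, u=2.300000: f=2.846000 → u ← 2.300000 + 0.29·2.846000 = 3.125340
x=1.290000, u=3.125340: f=3.598643 → u ← 3.125340 + 0.29·3.598643 = 4.168946
x=1.580000, u=4.168946: f=4.556861 → u ← 4.168946 + 0.29·4.556861 = 5.490436
x=1.870000, u=5.490436: f=5.817235 → u ← 5.490436 + 0.29·5.817235 = 7.177434
u(2.16) ≈ 7.1774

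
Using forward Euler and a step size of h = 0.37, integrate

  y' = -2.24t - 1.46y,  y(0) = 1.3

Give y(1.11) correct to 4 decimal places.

Euler: y_{n+1} = y_n + h·f(t_n, y_n).
t=0.000000, y=1.300000: f=-1.898000 → y ← 1.300000 + 0.37·(-1.898000) = 0.597740
t=0.370000, y=0.597740: f=-1.701500 → y ← 0.597740 + 0.37·(-1.701500) = -0.031815
t=0.740000, y=-0.031815: f=-1.611150 → y ← -0.031815 + 0.37·(-1.611150) = -0.627941
y(1.11) ≈ -0.6279

-0.6279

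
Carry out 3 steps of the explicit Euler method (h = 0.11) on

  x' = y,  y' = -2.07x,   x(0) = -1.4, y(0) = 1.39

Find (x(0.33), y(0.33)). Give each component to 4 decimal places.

-0.8399, 2.2339

Euler on (x,y): x_{n+1} = x_n + h·x', y_{n+1} = y_n + h·y'.
0.000000: (-1.400000, 1.390000); f=(1.390000, 2.898000) → (-1.247100, 1.708780)
0.110000: (-1.247100, 1.708780); f=(1.708780, 2.581497) → (-1.059134, 1.992745)
0.220000: (-1.059134, 1.992745); f=(1.992745, 2.192408) → (-0.839932, 2.233910)
(x(0.33), y(0.33)) ≈ (-0.8399, 2.2339)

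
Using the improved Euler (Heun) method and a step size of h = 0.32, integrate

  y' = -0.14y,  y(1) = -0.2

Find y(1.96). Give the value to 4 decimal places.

Heun: k1 = f(t_n, y_n); k2 = f(t_n + h, y_n + h·k1); y_{n+1} = y_n + (h/2)·(k1 + k2).
t=1.000000, y=-0.200000:
  k1 = f(1.000000, -0.200000) = 0.028000
  k2 = f(1.320000, -0.191040) = 0.026746
  y ← -0.200000 + (0.32/2)·(0.028000 + 0.026746) = -0.191241
t=1.320000, y=-0.191241:
  k1 = f(1.320000, -0.191241) = 0.026774
  k2 = f(1.640000, -0.182673) = 0.025574
  y ← -0.191241 + (0.32/2)·(0.026774 + 0.025574) = -0.182865
t=1.640000, y=-0.182865:
  k1 = f(1.640000, -0.182865) = 0.025601
  k2 = f(1.960000, -0.174673) = 0.024454
  y ← -0.182865 + (0.32/2)·(0.025601 + 0.024454) = -0.174856
y(1.96) ≈ -0.1749

-0.1749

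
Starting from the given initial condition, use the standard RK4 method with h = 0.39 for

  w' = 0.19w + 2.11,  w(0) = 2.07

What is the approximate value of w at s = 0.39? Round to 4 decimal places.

3.0834

RK4: k1 = f(s_n, w_n); k2 = f(s_n + h/2, w_n + (h/2)·k1); k3 = f(s_n + h/2, w_n + (h/2)·k2); k4 = f(s_n + h, w_n + h·k3); w_{n+1} = w_n + (h/6)·(k1 + 2k2 + 2k3 + k4).
s=0.000000, w=2.070000:
  k1 = f(0.000000, 2.070000) = 2.503300
  k2 = f(0.195000, 2.558143) = 2.596047
  k3 = f(0.195000, 2.576229) = 2.599484
  k4 = f(0.390000, 3.083799) = 2.695922
  w ← 2.070000 + (0.39/6)·(k1 + 2k2 + 2k3 + k4) = 3.083368
w(0.39) ≈ 3.0834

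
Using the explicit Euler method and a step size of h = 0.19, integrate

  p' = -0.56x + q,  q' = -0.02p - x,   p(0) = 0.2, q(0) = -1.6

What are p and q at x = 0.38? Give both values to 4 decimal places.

Euler on (p,q): p_{n+1} = p_n + h·p', q_{n+1} = q_n + h·q'.
0.000000: (0.200000, -1.600000); f=(-1.600000, -0.004000) → (-0.104000, -1.600760)
0.190000: (-0.104000, -1.600760); f=(-1.707160, -0.187920) → (-0.428360, -1.636465)
(p(0.38), q(0.38)) ≈ (-0.4284, -1.6365)

-0.4284, -1.6365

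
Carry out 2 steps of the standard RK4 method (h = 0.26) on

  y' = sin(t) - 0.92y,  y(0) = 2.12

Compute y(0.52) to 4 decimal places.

1.4272

RK4: k1 = f(t_n, y_n); k2 = f(t_n + h/2, y_n + (h/2)·k1); k3 = f(t_n + h/2, y_n + (h/2)·k2); k4 = f(t_n + h, y_n + h·k3); y_{n+1} = y_n + (h/6)·(k1 + 2k2 + 2k3 + k4).
t=0.000000, y=2.120000:
  k1 = f(0.000000, 2.120000) = -1.950400
  k2 = f(0.130000, 1.866448) = -1.587498
  k3 = f(0.130000, 1.913625) = -1.630901
  k4 = f(0.260000, 1.695966) = -1.303208
  y ← 2.120000 + (0.26/6)·(k1 + 2k2 + 2k3 + k4) = 1.700082
t=0.260000, y=1.700082:
  k1 = f(0.260000, 1.700082) = -1.306995
  k2 = f(0.390000, 1.530173) = -1.027571
  k3 = f(0.390000, 1.566498) = -1.060990
  k4 = f(0.520000, 1.424225) = -0.813407
  y ← 1.700082 + (0.26/6)·(k1 + 2k2 + 2k3 + k4) = 1.427190
y(0.52) ≈ 1.4272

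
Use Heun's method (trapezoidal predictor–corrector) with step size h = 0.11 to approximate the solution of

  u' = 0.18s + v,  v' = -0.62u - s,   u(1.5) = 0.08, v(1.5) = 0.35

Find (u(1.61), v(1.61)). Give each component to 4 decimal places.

Heun on (u,v): k1 = f(s_n, state_n); k2 = f(s_n + h, state_n + h·k1); state_{n+1} = state_n + (h/2)·(k1 + k2).
1.500000: (0.080000, 0.350000)
  k1 = (0.620000, -1.549600)
  predictor → (0.148200, 0.179544)
  k2 = (0.469344, -1.701884)
  → (0.139914, 0.171168)
(u(1.61), v(1.61)) ≈ (0.1399, 0.1712)

0.1399, 0.1712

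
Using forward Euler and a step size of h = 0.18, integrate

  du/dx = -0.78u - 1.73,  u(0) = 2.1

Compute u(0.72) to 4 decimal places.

0.1396

Euler: u_{n+1} = u_n + h·f(x_n, u_n).
x=0.000000, u=2.100000: f=-3.368000 → u ← 2.100000 + 0.18·(-3.368000) = 1.493760
x=0.180000, u=1.493760: f=-2.895133 → u ← 1.493760 + 0.18·(-2.895133) = 0.972636
x=0.360000, u=0.972636: f=-2.488656 → u ← 0.972636 + 0.18·(-2.488656) = 0.524678
x=0.540000, u=0.524678: f=-2.139249 → u ← 0.524678 + 0.18·(-2.139249) = 0.139613
u(0.72) ≈ 0.1396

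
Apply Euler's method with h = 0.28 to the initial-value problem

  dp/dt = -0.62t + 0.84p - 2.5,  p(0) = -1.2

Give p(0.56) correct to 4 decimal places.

Euler: p_{n+1} = p_n + h·f(t_n, p_n).
t=0.000000, p=-1.200000: f=-3.508000 → p ← -1.200000 + 0.28·(-3.508000) = -2.182240
t=0.280000, p=-2.182240: f=-4.506682 → p ← -2.182240 + 0.28·(-4.506682) = -3.444111
p(0.56) ≈ -3.4441

-3.4441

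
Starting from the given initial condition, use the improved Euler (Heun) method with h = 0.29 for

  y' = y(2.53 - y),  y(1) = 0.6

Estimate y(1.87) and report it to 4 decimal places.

1.8366

Heun: k1 = f(x_n, y_n); k2 = f(x_n + h, y_n + h·k1); y_{n+1} = y_n + (h/2)·(k1 + k2).
x=1.000000, y=0.600000:
  k1 = f(1.000000, 0.600000) = 1.158000
  k2 = f(1.290000, 0.935820) = 1.491866
  y ← 0.600000 + (0.29/2)·(1.158000 + 1.491866) = 0.984231
x=1.290000, y=0.984231:
  k1 = f(1.290000, 0.984231) = 1.521393
  k2 = f(1.580000, 1.425435) = 1.574486
  y ← 0.984231 + (0.29/2)·(1.521393 + 1.574486) = 1.433133
x=1.580000, y=1.433133:
  k1 = f(1.580000, 1.433133) = 1.571956
  k2 = f(1.870000, 1.889000) = 1.210849
  y ← 1.433133 + (0.29/2)·(1.571956 + 1.210849) = 1.836640
y(1.87) ≈ 1.8366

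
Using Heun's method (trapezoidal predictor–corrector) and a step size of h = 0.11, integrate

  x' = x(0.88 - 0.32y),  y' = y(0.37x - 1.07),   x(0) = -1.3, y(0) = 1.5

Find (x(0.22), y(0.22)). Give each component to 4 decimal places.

Heun on (x,y): k1 = f(s_n, state_n); k2 = f(s_n + h, state_n + h·k1); state_{n+1} = state_n + (h/2)·(k1 + k2).
0.000000: (-1.300000, 1.500000)
  k1 = (-0.520000, -2.326500)
  predictor → (-1.357200, 1.244085)
  k2 = (-0.654025, -1.955906)
  → (-1.364571, 1.264468)
0.110000: (-1.364571, 1.264468)
  k1 = (-0.648677, -1.991399)
  predictor → (-1.435926, 1.045414)
  k2 = (-0.783251, -1.674013)
  → (-1.443327, 1.062870)
(x(0.22), y(0.22)) ≈ (-1.4433, 1.0629)

-1.4433, 1.0629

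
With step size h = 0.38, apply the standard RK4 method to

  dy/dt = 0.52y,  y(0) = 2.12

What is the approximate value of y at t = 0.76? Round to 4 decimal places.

3.1475

RK4: k1 = f(t_n, y_n); k2 = f(t_n + h/2, y_n + (h/2)·k1); k3 = f(t_n + h/2, y_n + (h/2)·k2); k4 = f(t_n + h, y_n + h·k3); y_{n+1} = y_n + (h/6)·(k1 + 2k2 + 2k3 + k4).
t=0.000000, y=2.120000:
  k1 = f(0.000000, 2.120000) = 1.102400
  k2 = f(0.190000, 2.329456) = 1.211317
  k3 = f(0.190000, 2.350150) = 1.222078
  k4 = f(0.380000, 2.584390) = 1.343883
  y ← 2.120000 + (0.38/6)·(k1 + 2k2 + 2k3 + k4) = 2.583161
t=0.380000, y=2.583161:
  k1 = f(0.380000, 2.583161) = 1.343244
  k2 = f(0.570000, 2.838378) = 1.475956
  k3 = f(0.570000, 2.863593) = 1.489068
  k4 = f(0.760000, 3.149007) = 1.637484
  y ← 2.583161 + (0.38/6)·(k1 + 2k2 + 2k3 + k4) = 3.147511
y(0.76) ≈ 3.1475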